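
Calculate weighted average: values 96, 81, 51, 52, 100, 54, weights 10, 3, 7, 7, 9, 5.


Numerator = 96*10 + 81*3 + 51*7 + 52*7 + 100*9 + 54*5 = 3094
Denominator = 10 + 3 + 7 + 7 + 9 + 5 = 41
WM = 3094/41 = 75.4634

WM = 75.4634


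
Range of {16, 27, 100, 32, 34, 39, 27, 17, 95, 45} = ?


Max = 100, Min = 16
Range = 100 - 16 = 84

Range = 84


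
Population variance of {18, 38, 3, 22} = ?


Mean = 20.2500
Squared deviations: 5.0625, 315.0625, 297.5625, 3.0625
Sum = 620.7500
Variance = 620.7500/4 = 155.1875

Variance = 155.1875


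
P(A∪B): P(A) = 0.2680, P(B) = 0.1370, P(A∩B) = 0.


P(A∪B) = 0.2680 + 0.1370 - 0
= 0.4050 - 0
= 0.4050

P(A∪B) = 0.4050


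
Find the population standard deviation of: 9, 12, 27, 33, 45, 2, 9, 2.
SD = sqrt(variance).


Mean = 17.3750
Variance = 217.7344
SD = sqrt(217.7344) = 14.7558

SD = 14.7558


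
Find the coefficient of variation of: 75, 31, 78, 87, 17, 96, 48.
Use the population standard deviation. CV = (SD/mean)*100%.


Mean = 61.7143
SD = 27.7423
CV = (27.7423/61.7143)*100 = 44.9527%

CV = 44.9527%


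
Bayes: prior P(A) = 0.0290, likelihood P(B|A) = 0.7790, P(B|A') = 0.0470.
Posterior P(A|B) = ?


P(B) = P(B|A)*P(A) + P(B|A')*P(A')
= 0.7790*0.0290 + 0.0470*0.9710
= 0.022591 + 0.045637 = 0.068228
P(A|B) = 0.022591/0.068228 = 0.3311

P(A|B) = 0.3311


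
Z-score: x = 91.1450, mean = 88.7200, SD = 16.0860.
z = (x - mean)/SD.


z = (91.1450 - 88.7200)/16.0860
= 2.4250/16.0860
= 0.1508

z = 0.1508


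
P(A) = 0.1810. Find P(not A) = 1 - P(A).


P(not A) = 1 - 0.1810 = 0.8190

P(not A) = 0.8190


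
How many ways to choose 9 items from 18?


C(18,9) = 18!/(9! × 9!)
= 6402373705728000/(362880 × 362880)
= 48620

C(18,9) = 48620


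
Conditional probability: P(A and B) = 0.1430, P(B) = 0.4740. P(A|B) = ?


P(A|B) = 0.1430/0.4740 = 0.3017

P(A|B) = 0.3017


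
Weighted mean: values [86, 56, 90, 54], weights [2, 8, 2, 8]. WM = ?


Numerator = 86*2 + 56*8 + 90*2 + 54*8 = 1232
Denominator = 2 + 8 + 2 + 8 = 20
WM = 1232/20 = 61.6000

WM = 61.6000


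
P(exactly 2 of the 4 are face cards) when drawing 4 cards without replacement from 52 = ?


Hypergeometric: P(X=2) = C(12,2)·C(40,2) / C(52,4)
= 66 × 780 / 270725
= 51480/270725 = 0.1902

P = 0.1902


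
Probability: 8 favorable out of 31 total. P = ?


P = 8/31 = 0.2581

P = 0.2581


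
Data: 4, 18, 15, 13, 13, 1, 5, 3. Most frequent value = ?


Frequencies: 1:1, 3:1, 4:1, 5:1, 13:2, 15:1, 18:1
Max frequency = 2
Mode = 13

Mode = 13


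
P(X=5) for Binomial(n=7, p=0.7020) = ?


C(7,5) = 21
p^5 = 0.170485
(1-p)^2 = 0.088804
P = 21 * 0.170485 * 0.088804 = 0.3179

P(X=5) = 0.3179


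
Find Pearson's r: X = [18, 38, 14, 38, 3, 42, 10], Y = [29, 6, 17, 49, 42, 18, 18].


Mean X = 23.2857, Mean Y = 25.5714
SD X = 14.567226, SD Y = 14.150791
Cov = -36.591837
r = -36.591837/(14.567226*14.150791) = -0.1775

r = -0.1775


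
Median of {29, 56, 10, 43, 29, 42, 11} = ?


Sorted: 10, 11, 29, 29, 42, 43, 56
n = 7 (odd)
Middle value = 29

Median = 29


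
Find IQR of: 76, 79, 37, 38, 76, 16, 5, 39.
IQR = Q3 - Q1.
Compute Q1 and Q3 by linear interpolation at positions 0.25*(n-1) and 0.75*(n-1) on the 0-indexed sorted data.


Sorted: 5, 16, 37, 38, 39, 76, 76, 79
Q1 (25th %ile) = 31.7500
Q3 (75th %ile) = 76.0000
IQR = 76.0000 - 31.7500 = 44.2500

IQR = 44.2500


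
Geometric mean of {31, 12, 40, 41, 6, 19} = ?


Product = 31 × 12 × 40 × 41 × 6 × 19 = 69549120
GM = 69549120^(1/6) = 20.2791

GM = 20.2791


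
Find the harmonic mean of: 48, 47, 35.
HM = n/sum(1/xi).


Sum of reciprocals = 1/48 + 1/47 + 1/35 = 0.070681
HM = 3/0.070681 = 42.4440

HM = 42.4440


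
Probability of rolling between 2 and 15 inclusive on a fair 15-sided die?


Favorable outcomes (2 ≤ roll ≤ 15): 14
Total outcomes = 15
P = 14/15 = 0.9333

P = 0.9333


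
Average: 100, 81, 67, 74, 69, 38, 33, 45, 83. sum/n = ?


Sum = 100 + 81 + 67 + 74 + 69 + 38 + 33 + 45 + 83 = 590
n = 9
Mean = 590/9 = 65.5556

Mean = 65.5556


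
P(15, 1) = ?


P(15,1) = 15!/14!
= 1307674368000/87178291200
= 15

P(15,1) = 15


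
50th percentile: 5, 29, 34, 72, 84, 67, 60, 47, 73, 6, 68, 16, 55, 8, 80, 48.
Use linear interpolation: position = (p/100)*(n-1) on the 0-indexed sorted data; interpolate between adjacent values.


Sorted: 5, 6, 8, 16, 29, 34, 47, 48, 55, 60, 67, 68, 72, 73, 80, 84
n = 16
Index = 50/100 * 15 = 7.5000
Lower = data[7] = 48, Upper = data[8] = 55
P50 = 48 + 0.5000*(7) = 51.5000

P50 = 51.5000


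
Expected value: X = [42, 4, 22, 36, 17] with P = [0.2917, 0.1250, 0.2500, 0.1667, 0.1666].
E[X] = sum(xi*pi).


E[X] = 42*0.2917 + 4*0.1250 + 22*0.2500 + 36*0.1667 + 17*0.1666
= 12.2514 + 0.5000 + 5.5000 + 6.0012 + 2.8322
= 27.0848

E[X] = 27.0848


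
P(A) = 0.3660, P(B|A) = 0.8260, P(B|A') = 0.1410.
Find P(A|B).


P(B) = P(B|A)*P(A) + P(B|A')*P(A')
= 0.8260*0.3660 + 0.1410*0.6340
= 0.302316 + 0.089394 = 0.391710
P(A|B) = 0.302316/0.391710 = 0.7718

P(A|B) = 0.7718


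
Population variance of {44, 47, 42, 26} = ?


Mean = 39.7500
Squared deviations: 18.0625, 52.5625, 5.0625, 189.0625
Sum = 264.7500
Variance = 264.7500/4 = 66.1875

Variance = 66.1875


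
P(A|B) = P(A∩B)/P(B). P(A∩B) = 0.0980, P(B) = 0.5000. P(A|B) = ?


P(A|B) = 0.0980/0.5000 = 0.1960

P(A|B) = 0.1960


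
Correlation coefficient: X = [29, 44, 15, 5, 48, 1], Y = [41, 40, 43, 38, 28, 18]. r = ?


Mean X = 23.6667, Mean Y = 34.6667
SD X = 18.126101, SD Y = 8.863157
Cov = 37.222222
r = 37.222222/(18.126101*8.863157) = 0.2317

r = 0.2317


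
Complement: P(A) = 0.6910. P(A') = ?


P(not A) = 1 - 0.6910 = 0.3090

P(not A) = 0.3090


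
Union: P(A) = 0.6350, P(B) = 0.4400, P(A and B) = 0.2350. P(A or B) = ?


P(A∪B) = 0.6350 + 0.4400 - 0.2350
= 1.0750 - 0.2350
= 0.8400

P(A∪B) = 0.8400


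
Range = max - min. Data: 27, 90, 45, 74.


Max = 90, Min = 27
Range = 90 - 27 = 63

Range = 63


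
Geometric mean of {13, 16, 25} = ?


Product = 13 × 16 × 25 = 5200
GM = 5200^(1/3) = 17.3248

GM = 17.3248


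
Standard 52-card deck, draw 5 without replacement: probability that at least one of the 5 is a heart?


P(at least one) = 1 - P(none)
P(none) = (39/52) × (38/51) × (37/50) × (36/49) × (35/48) = 0.221534
P(at least one) = 1 - 0.221534 = 0.7785

P = 0.7785


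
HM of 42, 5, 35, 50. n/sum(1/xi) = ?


Sum of reciprocals = 1/42 + 1/5 + 1/35 + 1/50 = 0.272381
HM = 4/0.272381 = 14.6853

HM = 14.6853


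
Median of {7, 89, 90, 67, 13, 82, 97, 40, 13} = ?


Sorted: 7, 13, 13, 40, 67, 82, 89, 90, 97
n = 9 (odd)
Middle value = 67

Median = 67


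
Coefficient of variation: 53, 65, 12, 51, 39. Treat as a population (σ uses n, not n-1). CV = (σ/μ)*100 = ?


Mean = 44.0000
SD = 18.0000
CV = (18.0000/44.0000)*100 = 40.9091%

CV = 40.9091%


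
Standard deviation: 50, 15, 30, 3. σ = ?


Mean = 24.5000
Variance = 308.2500
SD = sqrt(308.2500) = 17.5570

SD = 17.5570


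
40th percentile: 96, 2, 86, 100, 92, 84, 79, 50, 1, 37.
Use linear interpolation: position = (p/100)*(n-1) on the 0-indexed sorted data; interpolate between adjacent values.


Sorted: 1, 2, 37, 50, 79, 84, 86, 92, 96, 100
n = 10
Index = 40/100 * 9 = 3.6000
Lower = data[3] = 50, Upper = data[4] = 79
P40 = 50 + 0.6000*(29) = 67.4000

P40 = 67.4000


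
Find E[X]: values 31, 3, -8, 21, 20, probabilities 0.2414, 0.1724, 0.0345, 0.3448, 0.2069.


E[X] = 31*0.2414 + 3*0.1724 - 8*0.0345 + 21*0.3448 + 20*0.2069
= 7.4834 + 0.5172 - 0.2760 + 7.2408 + 4.1380
= 19.1034

E[X] = 19.1034


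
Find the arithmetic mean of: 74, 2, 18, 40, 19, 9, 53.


Sum = 74 + 2 + 18 + 40 + 19 + 9 + 53 = 215
n = 7
Mean = 215/7 = 30.7143

Mean = 30.7143


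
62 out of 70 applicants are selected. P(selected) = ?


P = 62/70 = 0.8857

P = 0.8857


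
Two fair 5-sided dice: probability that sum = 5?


Total outcomes = 5×5 = 25
Favorable (sum = 5): 4
P = 4/25 = 0.1600

P = 0.1600


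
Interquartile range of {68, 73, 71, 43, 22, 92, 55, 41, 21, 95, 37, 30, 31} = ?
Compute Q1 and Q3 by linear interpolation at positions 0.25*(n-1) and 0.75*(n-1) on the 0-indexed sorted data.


Sorted: 21, 22, 30, 31, 37, 41, 43, 55, 68, 71, 73, 92, 95
Q1 (25th %ile) = 31.0000
Q3 (75th %ile) = 71.0000
IQR = 71.0000 - 31.0000 = 40.0000

IQR = 40.0000


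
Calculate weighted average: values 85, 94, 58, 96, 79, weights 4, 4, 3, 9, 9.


Numerator = 85*4 + 94*4 + 58*3 + 96*9 + 79*9 = 2465
Denominator = 4 + 4 + 3 + 9 + 9 = 29
WM = 2465/29 = 85.0000

WM = 85.0000


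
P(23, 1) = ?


P(23,1) = 23!/22!
= 25852016738884976640000/1124000727777607680000
= 23

P(23,1) = 23


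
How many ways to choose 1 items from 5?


C(5,1) = 5!/(1! × 4!)
= 120/(1 × 24)
= 5

C(5,1) = 5


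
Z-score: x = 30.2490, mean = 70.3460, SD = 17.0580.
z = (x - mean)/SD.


z = (30.2490 - 70.3460)/17.0580
= -40.0970/17.0580
= -2.3506

z = -2.3506


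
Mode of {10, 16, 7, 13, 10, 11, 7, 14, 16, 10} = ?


Frequencies: 7:2, 10:3, 11:1, 13:1, 14:1, 16:2
Max frequency = 3
Mode = 10

Mode = 10


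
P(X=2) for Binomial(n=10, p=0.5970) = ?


C(10,2) = 45
p^2 = 0.356409
(1-p)^8 = 0.000696
P = 45 * 0.356409 * 0.000696 = 0.0112

P(X=2) = 0.0112


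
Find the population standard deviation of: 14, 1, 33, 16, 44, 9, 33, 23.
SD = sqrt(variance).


Mean = 21.6250
Variance = 179.4844
SD = sqrt(179.4844) = 13.3972

SD = 13.3972


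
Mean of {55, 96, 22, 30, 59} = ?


Sum = 55 + 96 + 22 + 30 + 59 = 262
n = 5
Mean = 262/5 = 52.4000

Mean = 52.4000


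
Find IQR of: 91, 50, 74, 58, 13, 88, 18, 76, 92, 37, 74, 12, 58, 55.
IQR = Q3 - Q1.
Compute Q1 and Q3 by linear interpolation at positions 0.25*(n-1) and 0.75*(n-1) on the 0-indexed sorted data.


Sorted: 12, 13, 18, 37, 50, 55, 58, 58, 74, 74, 76, 88, 91, 92
Q1 (25th %ile) = 40.2500
Q3 (75th %ile) = 75.5000
IQR = 75.5000 - 40.2500 = 35.2500

IQR = 35.2500


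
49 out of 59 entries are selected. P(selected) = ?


P = 49/59 = 0.8305

P = 0.8305


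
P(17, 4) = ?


P(17,4) = 17!/13!
= 355687428096000/6227020800
= 57120

P(17,4) = 57120


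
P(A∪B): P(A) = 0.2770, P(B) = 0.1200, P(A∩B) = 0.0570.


P(A∪B) = 0.2770 + 0.1200 - 0.0570
= 0.3970 - 0.0570
= 0.3400

P(A∪B) = 0.3400


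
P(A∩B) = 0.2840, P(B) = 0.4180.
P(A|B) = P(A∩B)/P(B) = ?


P(A|B) = 0.2840/0.4180 = 0.6794

P(A|B) = 0.6794


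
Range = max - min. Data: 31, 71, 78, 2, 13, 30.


Max = 78, Min = 2
Range = 78 - 2 = 76

Range = 76


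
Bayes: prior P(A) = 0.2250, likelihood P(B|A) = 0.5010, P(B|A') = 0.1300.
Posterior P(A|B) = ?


P(B) = P(B|A)*P(A) + P(B|A')*P(A')
= 0.5010*0.2250 + 0.1300*0.7750
= 0.112725 + 0.100750 = 0.213475
P(A|B) = 0.112725/0.213475 = 0.5280

P(A|B) = 0.5280


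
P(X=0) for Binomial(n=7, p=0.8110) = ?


C(7,0) = 1
p^0 = 1.000000
(1-p)^7 = 8.614551e-06
P = 1 * 1.000000 * 8.614551e-06 = 8.6146e-06

P(X=0) = 8.6146e-06


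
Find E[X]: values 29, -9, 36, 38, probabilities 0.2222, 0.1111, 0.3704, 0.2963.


E[X] = 29*0.2222 - 9*0.1111 + 36*0.3704 + 38*0.2963
= 6.4438 - 0.9999 + 13.3344 + 11.2594
= 30.0377

E[X] = 30.0377


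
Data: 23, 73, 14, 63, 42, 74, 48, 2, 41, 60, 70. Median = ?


Sorted: 2, 14, 23, 41, 42, 48, 60, 63, 70, 73, 74
n = 11 (odd)
Middle value = 48

Median = 48


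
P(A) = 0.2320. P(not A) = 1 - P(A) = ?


P(not A) = 1 - 0.2320 = 0.7680

P(not A) = 0.7680


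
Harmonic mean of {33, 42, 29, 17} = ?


Sum of reciprocals = 1/33 + 1/42 + 1/29 + 1/17 = 0.147419
HM = 4/0.147419 = 27.1336

HM = 27.1336


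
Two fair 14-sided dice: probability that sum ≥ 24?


Total outcomes = 14×14 = 196
Favorable (sum ≥ 24): 15
P = 15/196 = 0.0765

P = 0.0765


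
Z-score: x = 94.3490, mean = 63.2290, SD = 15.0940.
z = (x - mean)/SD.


z = (94.3490 - 63.2290)/15.0940
= 31.1200/15.0940
= 2.0617

z = 2.0617


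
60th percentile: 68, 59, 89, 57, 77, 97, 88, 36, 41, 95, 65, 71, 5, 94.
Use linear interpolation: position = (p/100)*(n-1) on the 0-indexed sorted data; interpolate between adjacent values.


Sorted: 5, 36, 41, 57, 59, 65, 68, 71, 77, 88, 89, 94, 95, 97
n = 14
Index = 60/100 * 13 = 7.8000
Lower = data[7] = 71, Upper = data[8] = 77
P60 = 71 + 0.8000*(6) = 75.8000

P60 = 75.8000


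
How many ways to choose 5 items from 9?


C(9,5) = 9!/(5! × 4!)
= 362880/(120 × 24)
= 126

C(9,5) = 126


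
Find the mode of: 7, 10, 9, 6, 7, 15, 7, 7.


Frequencies: 6:1, 7:4, 9:1, 10:1, 15:1
Max frequency = 4
Mode = 7

Mode = 7


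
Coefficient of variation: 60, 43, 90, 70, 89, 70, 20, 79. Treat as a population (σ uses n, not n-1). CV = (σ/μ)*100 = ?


Mean = 65.1250
SD = 22.3072
CV = (22.3072/65.1250)*100 = 34.2528%

CV = 34.2528%


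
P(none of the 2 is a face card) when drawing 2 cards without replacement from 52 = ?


P(no face cards) = (40/52) × (39/51)
= 0.5882

P = 0.5882


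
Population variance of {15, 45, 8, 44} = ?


Mean = 28.0000
Squared deviations: 169.0000, 289.0000, 400.0000, 256.0000
Sum = 1114.0000
Variance = 1114.0000/4 = 278.5000

Variance = 278.5000


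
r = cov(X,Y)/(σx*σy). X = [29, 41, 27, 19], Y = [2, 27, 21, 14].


Mean X = 29.0000, Mean Y = 16.0000
SD X = 7.874008, SD Y = 9.300538
Cov = 35.500000
r = 35.500000/(7.874008*9.300538) = 0.4848

r = 0.4848


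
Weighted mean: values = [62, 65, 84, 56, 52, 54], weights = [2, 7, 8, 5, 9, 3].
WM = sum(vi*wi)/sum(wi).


Numerator = 62*2 + 65*7 + 84*8 + 56*5 + 52*9 + 54*3 = 2161
Denominator = 2 + 7 + 8 + 5 + 9 + 3 = 34
WM = 2161/34 = 63.5588

WM = 63.5588


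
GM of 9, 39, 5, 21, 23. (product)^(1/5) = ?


Product = 9 × 39 × 5 × 21 × 23 = 847665
GM = 847665^(1/5) = 15.3336

GM = 15.3336


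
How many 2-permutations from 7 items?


P(7,2) = 7!/5!
= 5040/120
= 42

P(7,2) = 42


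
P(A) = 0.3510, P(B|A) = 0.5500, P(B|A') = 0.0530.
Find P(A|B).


P(B) = P(B|A)*P(A) + P(B|A')*P(A')
= 0.5500*0.3510 + 0.0530*0.6490
= 0.193050 + 0.034397 = 0.227447
P(A|B) = 0.193050/0.227447 = 0.8488

P(A|B) = 0.8488


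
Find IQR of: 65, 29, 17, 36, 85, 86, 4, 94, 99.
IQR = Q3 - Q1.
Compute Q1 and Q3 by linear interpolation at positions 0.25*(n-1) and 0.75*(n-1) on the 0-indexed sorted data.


Sorted: 4, 17, 29, 36, 65, 85, 86, 94, 99
Q1 (25th %ile) = 29.0000
Q3 (75th %ile) = 86.0000
IQR = 86.0000 - 29.0000 = 57.0000

IQR = 57.0000


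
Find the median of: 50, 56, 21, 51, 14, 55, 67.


Sorted: 14, 21, 50, 51, 55, 56, 67
n = 7 (odd)
Middle value = 51

Median = 51


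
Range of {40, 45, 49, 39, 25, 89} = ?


Max = 89, Min = 25
Range = 89 - 25 = 64

Range = 64


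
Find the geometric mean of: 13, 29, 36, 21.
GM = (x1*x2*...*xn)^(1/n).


Product = 13 × 29 × 36 × 21 = 285012
GM = 285012^(1/4) = 23.1055

GM = 23.1055


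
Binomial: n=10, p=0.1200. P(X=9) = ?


C(10,9) = 10
p^9 = 5.159780e-09
(1-p)^1 = 0.880000
P = 10 * 5.159780e-09 * 0.880000 = 4.5406e-08

P(X=9) = 4.5406e-08


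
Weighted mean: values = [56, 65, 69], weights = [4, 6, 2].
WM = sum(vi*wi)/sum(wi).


Numerator = 56*4 + 65*6 + 69*2 = 752
Denominator = 4 + 6 + 2 = 12
WM = 752/12 = 62.6667

WM = 62.6667


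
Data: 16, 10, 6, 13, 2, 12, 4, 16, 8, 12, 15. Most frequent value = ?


Frequencies: 2:1, 4:1, 6:1, 8:1, 10:1, 12:2, 13:1, 15:1, 16:2
Max frequency = 2
Mode = 12, 16

Mode = 12, 16


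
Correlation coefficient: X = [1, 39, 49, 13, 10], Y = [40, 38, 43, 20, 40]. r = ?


Mean X = 22.4000, Mean Y = 36.2000
SD X = 18.347752, SD Y = 8.255907
Cov = 46.920000
r = 46.920000/(18.347752*8.255907) = 0.3097

r = 0.3097


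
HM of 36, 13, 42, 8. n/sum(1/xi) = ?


Sum of reciprocals = 1/36 + 1/13 + 1/42 + 1/8 = 0.253510
HM = 4/0.253510 = 15.7784

HM = 15.7784


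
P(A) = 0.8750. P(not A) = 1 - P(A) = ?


P(not A) = 1 - 0.8750 = 0.1250

P(not A) = 0.1250


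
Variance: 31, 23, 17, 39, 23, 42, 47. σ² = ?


Mean = 31.7143
Squared deviations: 0.5102, 75.9388, 216.5102, 53.0816, 75.9388, 105.7959, 233.6531
Sum = 761.4286
Variance = 761.4286/7 = 108.7755

Variance = 108.7755


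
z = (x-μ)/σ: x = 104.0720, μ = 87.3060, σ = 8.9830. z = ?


z = (104.0720 - 87.3060)/8.9830
= 16.7660/8.9830
= 1.8664

z = 1.8664


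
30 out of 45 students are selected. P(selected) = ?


P = 30/45 = 0.6667

P = 0.6667


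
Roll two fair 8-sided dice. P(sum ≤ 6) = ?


Total outcomes = 8×8 = 64
Favorable (sum ≤ 6): 15
P = 15/64 = 0.2344

P = 0.2344


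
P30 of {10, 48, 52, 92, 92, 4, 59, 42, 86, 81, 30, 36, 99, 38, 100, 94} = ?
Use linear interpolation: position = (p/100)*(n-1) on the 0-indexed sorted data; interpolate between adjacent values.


Sorted: 4, 10, 30, 36, 38, 42, 48, 52, 59, 81, 86, 92, 92, 94, 99, 100
n = 16
Index = 30/100 * 15 = 4.5000
Lower = data[4] = 38, Upper = data[5] = 42
P30 = 38 + 0.5000*(4) = 40.0000

P30 = 40.0000


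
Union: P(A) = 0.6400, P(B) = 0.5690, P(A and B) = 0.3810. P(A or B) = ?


P(A∪B) = 0.6400 + 0.5690 - 0.3810
= 1.2090 - 0.3810
= 0.8280

P(A∪B) = 0.8280


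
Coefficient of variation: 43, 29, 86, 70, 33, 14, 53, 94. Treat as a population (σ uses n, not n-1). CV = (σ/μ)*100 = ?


Mean = 52.7500
SD = 26.5883
CV = (26.5883/52.7500)*100 = 50.4044%

CV = 50.4044%


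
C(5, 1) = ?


C(5,1) = 5!/(1! × 4!)
= 120/(1 × 24)
= 5

C(5,1) = 5


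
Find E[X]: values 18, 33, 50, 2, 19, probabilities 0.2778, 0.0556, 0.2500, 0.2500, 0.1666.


E[X] = 18*0.2778 + 33*0.0556 + 50*0.2500 + 2*0.2500 + 19*0.1666
= 5.0004 + 1.8348 + 12.5000 + 0.5000 + 3.1654
= 23.0006

E[X] = 23.0006


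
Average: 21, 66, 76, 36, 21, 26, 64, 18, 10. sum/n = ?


Sum = 21 + 66 + 76 + 36 + 21 + 26 + 64 + 18 + 10 = 338
n = 9
Mean = 338/9 = 37.5556

Mean = 37.5556


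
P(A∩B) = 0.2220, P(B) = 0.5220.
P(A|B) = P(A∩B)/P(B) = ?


P(A|B) = 0.2220/0.5220 = 0.4253

P(A|B) = 0.4253


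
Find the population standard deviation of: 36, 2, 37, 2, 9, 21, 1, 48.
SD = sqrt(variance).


Mean = 19.5000
Variance = 307.2500
SD = sqrt(307.2500) = 17.5285

SD = 17.5285


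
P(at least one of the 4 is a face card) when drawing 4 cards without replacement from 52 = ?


P(at least one) = 1 - P(none)
P(none) = (40/52) × (39/51) × (38/50) × (37/49) = 0.337575
P(at least one) = 1 - 0.337575 = 0.6624

P = 0.6624


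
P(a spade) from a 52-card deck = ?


13 spades in 52 cards
P = 13/52 = 0.2500

P = 0.2500


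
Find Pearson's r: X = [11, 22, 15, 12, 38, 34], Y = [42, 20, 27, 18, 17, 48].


Mean X = 22.0000, Mean Y = 28.6667
SD X = 10.567245, SD Y = 12.106013
Cov = 2.833333
r = 2.833333/(10.567245*12.106013) = 0.0221

r = 0.0221


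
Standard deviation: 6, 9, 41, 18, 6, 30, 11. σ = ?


Mean = 17.2857
Variance = 155.3469
SD = sqrt(155.3469) = 12.4638

SD = 12.4638


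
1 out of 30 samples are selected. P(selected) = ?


P = 1/30 = 0.0333

P = 0.0333


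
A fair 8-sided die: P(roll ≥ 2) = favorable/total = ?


Favorable outcomes (roll ≥ 2): 7
Total outcomes = 8
P = 7/8 = 0.8750

P = 0.8750


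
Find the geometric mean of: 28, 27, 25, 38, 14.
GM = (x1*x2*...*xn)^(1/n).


Product = 28 × 27 × 25 × 38 × 14 = 10054800
GM = 10054800^(1/5) = 25.1463

GM = 25.1463


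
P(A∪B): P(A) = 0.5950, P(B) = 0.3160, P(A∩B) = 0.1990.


P(A∪B) = 0.5950 + 0.3160 - 0.1990
= 0.9110 - 0.1990
= 0.7120

P(A∪B) = 0.7120


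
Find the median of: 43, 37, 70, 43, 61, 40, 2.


Sorted: 2, 37, 40, 43, 43, 61, 70
n = 7 (odd)
Middle value = 43

Median = 43


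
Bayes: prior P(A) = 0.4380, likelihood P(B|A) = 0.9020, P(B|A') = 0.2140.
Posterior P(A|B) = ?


P(B) = P(B|A)*P(A) + P(B|A')*P(A')
= 0.9020*0.4380 + 0.2140*0.5620
= 0.395076 + 0.120268 = 0.515344
P(A|B) = 0.395076/0.515344 = 0.7666

P(A|B) = 0.7666


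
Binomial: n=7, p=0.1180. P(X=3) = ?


C(7,3) = 35
p^3 = 0.001643
(1-p)^4 = 0.605166
P = 35 * 0.001643 * 0.605166 = 0.0348

P(X=3) = 0.0348


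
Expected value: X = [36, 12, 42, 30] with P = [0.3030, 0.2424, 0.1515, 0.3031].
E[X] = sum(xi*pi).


E[X] = 36*0.3030 + 12*0.2424 + 42*0.1515 + 30*0.3031
= 10.9080 + 2.9088 + 6.3630 + 9.0930
= 29.2728

E[X] = 29.2728


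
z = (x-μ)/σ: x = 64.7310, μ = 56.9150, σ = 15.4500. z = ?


z = (64.7310 - 56.9150)/15.4500
= 7.8160/15.4500
= 0.5059

z = 0.5059


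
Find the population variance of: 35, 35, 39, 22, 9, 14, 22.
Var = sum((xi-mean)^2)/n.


Mean = 25.1429
Squared deviations: 97.1633, 97.1633, 192.0204, 9.8776, 260.5918, 124.1633, 9.8776
Sum = 790.8571
Variance = 790.8571/7 = 112.9796

Variance = 112.9796


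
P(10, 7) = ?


P(10,7) = 10!/3!
= 3628800/6
= 604800

P(10,7) = 604800


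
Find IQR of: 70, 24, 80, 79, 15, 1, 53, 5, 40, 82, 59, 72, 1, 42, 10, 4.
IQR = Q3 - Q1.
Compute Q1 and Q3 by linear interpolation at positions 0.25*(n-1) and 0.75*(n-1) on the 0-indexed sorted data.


Sorted: 1, 1, 4, 5, 10, 15, 24, 40, 42, 53, 59, 70, 72, 79, 80, 82
Q1 (25th %ile) = 8.7500
Q3 (75th %ile) = 70.5000
IQR = 70.5000 - 8.7500 = 61.7500

IQR = 61.7500


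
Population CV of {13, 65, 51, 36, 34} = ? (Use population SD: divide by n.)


Mean = 39.8000
SD = 17.4746
CV = (17.4746/39.8000)*100 = 43.9059%

CV = 43.9059%


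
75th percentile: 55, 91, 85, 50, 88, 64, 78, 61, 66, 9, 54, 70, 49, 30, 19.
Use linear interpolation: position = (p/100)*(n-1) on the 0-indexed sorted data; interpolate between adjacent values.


Sorted: 9, 19, 30, 49, 50, 54, 55, 61, 64, 66, 70, 78, 85, 88, 91
n = 15
Index = 75/100 * 14 = 10.5000
Lower = data[10] = 70, Upper = data[11] = 78
P75 = 70 + 0.5000*(8) = 74.0000

P75 = 74.0000


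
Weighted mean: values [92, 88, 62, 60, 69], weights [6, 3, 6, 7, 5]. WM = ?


Numerator = 92*6 + 88*3 + 62*6 + 60*7 + 69*5 = 1953
Denominator = 6 + 3 + 6 + 7 + 5 = 27
WM = 1953/27 = 72.3333

WM = 72.3333


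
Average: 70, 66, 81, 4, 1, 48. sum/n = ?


Sum = 70 + 66 + 81 + 4 + 1 + 48 = 270
n = 6
Mean = 270/6 = 45.0000

Mean = 45.0000


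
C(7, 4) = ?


C(7,4) = 7!/(4! × 3!)
= 5040/(24 × 6)
= 35

C(7,4) = 35


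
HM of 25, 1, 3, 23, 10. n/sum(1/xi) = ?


Sum of reciprocals = 1/25 + 1/1 + 1/3 + 1/23 + 1/10 = 1.516812
HM = 5/1.516812 = 3.2964

HM = 3.2964


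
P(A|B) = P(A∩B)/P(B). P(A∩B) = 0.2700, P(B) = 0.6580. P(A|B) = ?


P(A|B) = 0.2700/0.6580 = 0.4103

P(A|B) = 0.4103


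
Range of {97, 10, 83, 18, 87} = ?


Max = 97, Min = 10
Range = 97 - 10 = 87

Range = 87


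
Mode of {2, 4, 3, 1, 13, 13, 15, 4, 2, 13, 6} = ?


Frequencies: 1:1, 2:2, 3:1, 4:2, 6:1, 13:3, 15:1
Max frequency = 3
Mode = 13

Mode = 13


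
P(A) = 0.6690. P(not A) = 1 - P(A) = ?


P(not A) = 1 - 0.6690 = 0.3310

P(not A) = 0.3310


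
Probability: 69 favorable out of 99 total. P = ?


P = 69/99 = 0.6970

P = 0.6970


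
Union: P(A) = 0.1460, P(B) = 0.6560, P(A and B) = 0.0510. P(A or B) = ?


P(A∪B) = 0.1460 + 0.6560 - 0.0510
= 0.8020 - 0.0510
= 0.7510

P(A∪B) = 0.7510


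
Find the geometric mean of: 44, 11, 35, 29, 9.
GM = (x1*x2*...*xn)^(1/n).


Product = 44 × 11 × 35 × 29 × 9 = 4421340
GM = 4421340^(1/5) = 21.3359

GM = 21.3359


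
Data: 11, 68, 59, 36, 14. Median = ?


Sorted: 11, 14, 36, 59, 68
n = 5 (odd)
Middle value = 36

Median = 36


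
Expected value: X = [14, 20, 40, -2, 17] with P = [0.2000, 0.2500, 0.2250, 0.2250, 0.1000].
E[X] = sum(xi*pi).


E[X] = 14*0.2000 + 20*0.2500 + 40*0.2250 - 2*0.2250 + 17*0.1000
= 2.8000 + 5.0000 + 9.0000 - 0.4500 + 1.7000
= 18.0500

E[X] = 18.0500


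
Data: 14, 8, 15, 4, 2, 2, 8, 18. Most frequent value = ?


Frequencies: 2:2, 4:1, 8:2, 14:1, 15:1, 18:1
Max frequency = 2
Mode = 2, 8

Mode = 2, 8


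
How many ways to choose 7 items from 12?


C(12,7) = 12!/(7! × 5!)
= 479001600/(5040 × 120)
= 792

C(12,7) = 792


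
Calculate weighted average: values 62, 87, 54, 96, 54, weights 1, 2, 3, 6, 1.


Numerator = 62*1 + 87*2 + 54*3 + 96*6 + 54*1 = 1028
Denominator = 1 + 2 + 3 + 6 + 1 = 13
WM = 1028/13 = 79.0769

WM = 79.0769


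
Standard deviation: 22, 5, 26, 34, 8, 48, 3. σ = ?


Mean = 20.8571
Variance = 238.9796
SD = sqrt(238.9796) = 15.4590

SD = 15.4590


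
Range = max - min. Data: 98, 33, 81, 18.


Max = 98, Min = 18
Range = 98 - 18 = 80

Range = 80


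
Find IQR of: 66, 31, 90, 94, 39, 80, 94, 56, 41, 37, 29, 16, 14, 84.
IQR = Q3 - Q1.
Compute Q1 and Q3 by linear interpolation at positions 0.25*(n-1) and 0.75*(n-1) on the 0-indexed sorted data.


Sorted: 14, 16, 29, 31, 37, 39, 41, 56, 66, 80, 84, 90, 94, 94
Q1 (25th %ile) = 32.5000
Q3 (75th %ile) = 83.0000
IQR = 83.0000 - 32.5000 = 50.5000

IQR = 50.5000


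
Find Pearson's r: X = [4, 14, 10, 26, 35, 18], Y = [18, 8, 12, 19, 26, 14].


Mean X = 17.8333, Mean Y = 16.1667
SD X = 10.237458, SD Y = 5.727613
Cov = 38.361111
r = 38.361111/(10.237458*5.727613) = 0.6542

r = 0.6542


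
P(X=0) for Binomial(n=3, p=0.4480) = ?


C(3,0) = 1
p^0 = 1.000000
(1-p)^3 = 0.168197
P = 1 * 1.000000 * 0.168197 = 0.1682

P(X=0) = 0.1682


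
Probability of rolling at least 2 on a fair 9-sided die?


Favorable outcomes (roll ≥ 2): 8
Total outcomes = 9
P = 8/9 = 0.8889

P = 0.8889


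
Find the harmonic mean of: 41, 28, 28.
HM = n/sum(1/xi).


Sum of reciprocals = 1/41 + 1/28 + 1/28 = 0.095819
HM = 3/0.095819 = 31.3091

HM = 31.3091


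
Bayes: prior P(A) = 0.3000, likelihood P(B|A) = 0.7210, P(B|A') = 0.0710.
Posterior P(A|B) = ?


P(B) = P(B|A)*P(A) + P(B|A')*P(A')
= 0.7210*0.3000 + 0.0710*0.7000
= 0.216300 + 0.049700 = 0.266000
P(A|B) = 0.216300/0.266000 = 0.8132

P(A|B) = 0.8132


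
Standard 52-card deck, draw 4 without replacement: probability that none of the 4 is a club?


P(no clubs) = (39/52) × (38/51) × (37/50) × (36/49)
= 0.3038

P = 0.3038


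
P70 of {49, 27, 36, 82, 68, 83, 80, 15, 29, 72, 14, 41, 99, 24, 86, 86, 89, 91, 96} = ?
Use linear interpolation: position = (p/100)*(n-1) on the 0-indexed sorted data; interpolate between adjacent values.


Sorted: 14, 15, 24, 27, 29, 36, 41, 49, 68, 72, 80, 82, 83, 86, 86, 89, 91, 96, 99
n = 19
Index = 70/100 * 18 = 12.6000
Lower = data[12] = 83, Upper = data[13] = 86
P70 = 83 + 0.6000*(3) = 84.8000

P70 = 84.8000


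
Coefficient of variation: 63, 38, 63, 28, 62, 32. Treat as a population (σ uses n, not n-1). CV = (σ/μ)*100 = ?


Mean = 47.6667
SD = 15.2825
CV = (15.2825/47.6667)*100 = 32.0612%

CV = 32.0612%


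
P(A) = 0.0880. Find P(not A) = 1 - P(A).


P(not A) = 1 - 0.0880 = 0.9120

P(not A) = 0.9120


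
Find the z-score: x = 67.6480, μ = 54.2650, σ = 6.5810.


z = (67.6480 - 54.2650)/6.5810
= 13.3830/6.5810
= 2.0336

z = 2.0336


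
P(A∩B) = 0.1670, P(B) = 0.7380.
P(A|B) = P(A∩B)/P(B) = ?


P(A|B) = 0.1670/0.7380 = 0.2263

P(A|B) = 0.2263


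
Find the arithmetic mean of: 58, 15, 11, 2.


Sum = 58 + 15 + 11 + 2 = 86
n = 4
Mean = 86/4 = 21.5000

Mean = 21.5000


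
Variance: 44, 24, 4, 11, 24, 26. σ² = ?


Mean = 22.1667
Squared deviations: 476.6944, 3.3611, 330.0278, 124.6944, 3.3611, 14.6944
Sum = 952.8333
Variance = 952.8333/6 = 158.8056

Variance = 158.8056


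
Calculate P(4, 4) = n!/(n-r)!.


P(4,4) = 4!/0!
= 24/1
= 24

P(4,4) = 24


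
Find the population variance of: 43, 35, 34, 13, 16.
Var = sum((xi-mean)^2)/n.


Mean = 28.2000
Squared deviations: 219.0400, 46.2400, 33.6400, 231.0400, 148.8400
Sum = 678.8000
Variance = 678.8000/5 = 135.7600

Variance = 135.7600


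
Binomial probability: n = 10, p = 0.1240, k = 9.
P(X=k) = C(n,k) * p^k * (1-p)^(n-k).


C(10,9) = 10
p^9 = 6.930988e-09
(1-p)^1 = 0.876000
P = 10 * 6.930988e-09 * 0.876000 = 6.0715e-08

P(X=9) = 6.0715e-08


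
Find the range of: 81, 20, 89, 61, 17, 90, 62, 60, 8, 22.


Max = 90, Min = 8
Range = 90 - 8 = 82

Range = 82


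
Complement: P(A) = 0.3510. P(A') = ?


P(not A) = 1 - 0.3510 = 0.6490

P(not A) = 0.6490


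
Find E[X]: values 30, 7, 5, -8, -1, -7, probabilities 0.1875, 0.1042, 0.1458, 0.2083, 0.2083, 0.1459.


E[X] = 30*0.1875 + 7*0.1042 + 5*0.1458 - 8*0.2083 - 1*0.2083 - 7*0.1459
= 5.6250 + 0.7294 + 0.7290 - 1.6664 - 0.2083 - 1.0213
= 4.1874

E[X] = 4.1874


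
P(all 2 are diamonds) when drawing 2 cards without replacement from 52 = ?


P(all diamonds) = (13/52) × (12/51)
= 0.0588

P = 0.0588


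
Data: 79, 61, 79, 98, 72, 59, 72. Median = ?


Sorted: 59, 61, 72, 72, 79, 79, 98
n = 7 (odd)
Middle value = 72

Median = 72


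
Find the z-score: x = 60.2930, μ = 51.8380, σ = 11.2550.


z = (60.2930 - 51.8380)/11.2550
= 8.4550/11.2550
= 0.7512

z = 0.7512


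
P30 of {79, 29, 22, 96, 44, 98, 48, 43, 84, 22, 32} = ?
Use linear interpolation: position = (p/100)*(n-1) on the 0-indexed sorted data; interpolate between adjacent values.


Sorted: 22, 22, 29, 32, 43, 44, 48, 79, 84, 96, 98
n = 11
Index = 30/100 * 10 = 3.0000
Lower = data[3] = 32, Upper = data[4] = 43
P30 = 32 + 0*(11) = 32.0000

P30 = 32.0000


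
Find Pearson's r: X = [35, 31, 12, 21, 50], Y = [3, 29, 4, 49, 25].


Mean X = 29.8000, Mean Y = 22.0000
SD X = 12.890306, SD Y = 17.158088
Cov = 10.600000
r = 10.600000/(12.890306*17.158088) = 0.0479

r = 0.0479


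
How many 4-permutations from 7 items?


P(7,4) = 7!/3!
= 5040/6
= 840

P(7,4) = 840


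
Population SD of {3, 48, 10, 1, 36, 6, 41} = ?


Mean = 20.7143
Variance = 346.2041
SD = sqrt(346.2041) = 18.6066

SD = 18.6066


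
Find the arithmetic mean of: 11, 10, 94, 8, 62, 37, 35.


Sum = 11 + 10 + 94 + 8 + 62 + 37 + 35 = 257
n = 7
Mean = 257/7 = 36.7143

Mean = 36.7143


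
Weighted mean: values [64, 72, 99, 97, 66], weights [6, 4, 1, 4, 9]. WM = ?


Numerator = 64*6 + 72*4 + 99*1 + 97*4 + 66*9 = 1753
Denominator = 6 + 4 + 1 + 4 + 9 = 24
WM = 1753/24 = 73.0417

WM = 73.0417


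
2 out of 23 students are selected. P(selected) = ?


P = 2/23 = 0.0870

P = 0.0870


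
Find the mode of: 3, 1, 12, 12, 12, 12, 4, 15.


Frequencies: 1:1, 3:1, 4:1, 12:4, 15:1
Max frequency = 4
Mode = 12

Mode = 12


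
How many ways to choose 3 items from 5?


C(5,3) = 5!/(3! × 2!)
= 120/(6 × 2)
= 10

C(5,3) = 10


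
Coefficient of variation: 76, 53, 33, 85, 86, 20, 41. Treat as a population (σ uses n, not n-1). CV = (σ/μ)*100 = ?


Mean = 56.2857
SD = 24.4932
CV = (24.4932/56.2857)*100 = 43.5159%

CV = 43.5159%


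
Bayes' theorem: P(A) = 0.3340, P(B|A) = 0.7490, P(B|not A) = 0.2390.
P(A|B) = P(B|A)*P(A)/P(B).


P(B) = P(B|A)*P(A) + P(B|A')*P(A')
= 0.7490*0.3340 + 0.2390*0.6660
= 0.250166 + 0.159174 = 0.409340
P(A|B) = 0.250166/0.409340 = 0.6111

P(A|B) = 0.6111


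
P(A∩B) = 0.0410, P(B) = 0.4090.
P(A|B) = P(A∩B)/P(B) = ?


P(A|B) = 0.0410/0.4090 = 0.1002

P(A|B) = 0.1002


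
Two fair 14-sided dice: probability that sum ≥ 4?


Total outcomes = 14×14 = 196
Favorable (sum ≥ 4): 193
P = 193/196 = 0.9847

P = 0.9847


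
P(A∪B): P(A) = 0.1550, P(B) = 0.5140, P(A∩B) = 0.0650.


P(A∪B) = 0.1550 + 0.5140 - 0.0650
= 0.6690 - 0.0650
= 0.6040

P(A∪B) = 0.6040


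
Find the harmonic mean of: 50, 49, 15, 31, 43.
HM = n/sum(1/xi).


Sum of reciprocals = 1/50 + 1/49 + 1/15 + 1/31 + 1/43 = 0.162589
HM = 5/0.162589 = 30.7524

HM = 30.7524


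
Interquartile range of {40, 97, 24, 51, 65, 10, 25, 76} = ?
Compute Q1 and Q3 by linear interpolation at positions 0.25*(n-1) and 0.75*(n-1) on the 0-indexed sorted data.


Sorted: 10, 24, 25, 40, 51, 65, 76, 97
Q1 (25th %ile) = 24.7500
Q3 (75th %ile) = 67.7500
IQR = 67.7500 - 24.7500 = 43.0000

IQR = 43.0000


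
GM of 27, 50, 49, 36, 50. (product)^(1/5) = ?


Product = 27 × 50 × 49 × 36 × 50 = 119070000
GM = 119070000^(1/5) = 41.2250

GM = 41.2250


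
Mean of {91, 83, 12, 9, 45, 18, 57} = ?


Sum = 91 + 83 + 12 + 9 + 45 + 18 + 57 = 315
n = 7
Mean = 315/7 = 45.0000

Mean = 45.0000


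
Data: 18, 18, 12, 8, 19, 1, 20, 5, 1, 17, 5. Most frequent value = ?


Frequencies: 1:2, 5:2, 8:1, 12:1, 17:1, 18:2, 19:1, 20:1
Max frequency = 2
Mode = 1, 5, 18

Mode = 1, 5, 18


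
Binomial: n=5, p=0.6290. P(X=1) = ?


C(5,1) = 5
p^1 = 0.629000
(1-p)^4 = 0.018945
P = 5 * 0.629000 * 0.018945 = 0.0596

P(X=1) = 0.0596


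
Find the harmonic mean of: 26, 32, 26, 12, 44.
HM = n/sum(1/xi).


Sum of reciprocals = 1/26 + 1/32 + 1/26 + 1/12 + 1/44 = 0.214234
HM = 5/0.214234 = 23.3390

HM = 23.3390


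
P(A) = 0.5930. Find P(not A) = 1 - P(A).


P(not A) = 1 - 0.5930 = 0.4070

P(not A) = 0.4070


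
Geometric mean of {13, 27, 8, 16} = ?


Product = 13 × 27 × 8 × 16 = 44928
GM = 44928^(1/4) = 14.5589

GM = 14.5589


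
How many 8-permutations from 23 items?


P(23,8) = 23!/15!
= 25852016738884976640000/1307674368000
= 19769460480

P(23,8) = 19769460480


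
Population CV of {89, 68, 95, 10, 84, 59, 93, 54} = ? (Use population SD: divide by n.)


Mean = 69.0000
SD = 26.6552
CV = (26.6552/69.0000)*100 = 38.6307%

CV = 38.6307%


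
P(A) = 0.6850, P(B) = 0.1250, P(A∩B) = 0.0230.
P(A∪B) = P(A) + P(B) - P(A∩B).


P(A∪B) = 0.6850 + 0.1250 - 0.0230
= 0.8100 - 0.0230
= 0.7870

P(A∪B) = 0.7870


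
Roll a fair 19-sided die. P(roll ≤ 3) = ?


Favorable outcomes (roll ≤ 3): 3
Total outcomes = 19
P = 3/19 = 0.1579

P = 0.1579


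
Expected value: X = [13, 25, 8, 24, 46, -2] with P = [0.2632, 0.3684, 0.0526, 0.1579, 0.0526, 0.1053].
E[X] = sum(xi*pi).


E[X] = 13*0.2632 + 25*0.3684 + 8*0.0526 + 24*0.1579 + 46*0.0526 - 2*0.1053
= 3.4216 + 9.2100 + 0.4208 + 3.7896 + 2.4196 - 0.2106
= 19.0510

E[X] = 19.0510


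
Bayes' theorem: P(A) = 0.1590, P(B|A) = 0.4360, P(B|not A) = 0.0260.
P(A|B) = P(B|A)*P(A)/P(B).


P(B) = P(B|A)*P(A) + P(B|A')*P(A')
= 0.4360*0.1590 + 0.0260*0.8410
= 0.069324 + 0.021866 = 0.091190
P(A|B) = 0.069324/0.091190 = 0.7602

P(A|B) = 0.7602


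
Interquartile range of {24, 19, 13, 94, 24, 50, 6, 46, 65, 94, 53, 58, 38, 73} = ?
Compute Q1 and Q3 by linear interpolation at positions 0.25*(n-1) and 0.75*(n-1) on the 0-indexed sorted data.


Sorted: 6, 13, 19, 24, 24, 38, 46, 50, 53, 58, 65, 73, 94, 94
Q1 (25th %ile) = 24.0000
Q3 (75th %ile) = 63.2500
IQR = 63.2500 - 24.0000 = 39.2500

IQR = 39.2500


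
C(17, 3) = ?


C(17,3) = 17!/(3! × 14!)
= 355687428096000/(6 × 87178291200)
= 680

C(17,3) = 680


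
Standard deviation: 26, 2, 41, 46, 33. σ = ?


Mean = 29.6000
Variance = 237.0400
SD = sqrt(237.0400) = 15.3961

SD = 15.3961


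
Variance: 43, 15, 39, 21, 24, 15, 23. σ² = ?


Mean = 25.7143
Squared deviations: 298.7959, 114.7959, 176.5102, 22.2245, 2.9388, 114.7959, 7.3673
Sum = 737.4286
Variance = 737.4286/7 = 105.3469

Variance = 105.3469


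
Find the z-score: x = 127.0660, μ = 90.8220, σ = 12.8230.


z = (127.0660 - 90.8220)/12.8230
= 36.2440/12.8230
= 2.8265

z = 2.8265


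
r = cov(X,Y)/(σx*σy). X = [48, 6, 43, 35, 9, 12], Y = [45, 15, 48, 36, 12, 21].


Mean X = 25.5000, Mean Y = 29.5000
SD X = 17.017148, SD Y = 14.221463
Cov = 236.750000
r = 236.750000/(17.017148*14.221463) = 0.9783

r = 0.9783


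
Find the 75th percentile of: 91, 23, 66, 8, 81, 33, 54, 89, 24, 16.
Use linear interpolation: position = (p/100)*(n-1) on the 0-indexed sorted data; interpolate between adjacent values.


Sorted: 8, 16, 23, 24, 33, 54, 66, 81, 89, 91
n = 10
Index = 75/100 * 9 = 6.7500
Lower = data[6] = 66, Upper = data[7] = 81
P75 = 66 + 0.7500*(15) = 77.2500

P75 = 77.2500


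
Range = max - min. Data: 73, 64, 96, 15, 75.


Max = 96, Min = 15
Range = 96 - 15 = 81

Range = 81


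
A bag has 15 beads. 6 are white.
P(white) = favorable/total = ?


P = 6/15 = 0.4000

P = 0.4000


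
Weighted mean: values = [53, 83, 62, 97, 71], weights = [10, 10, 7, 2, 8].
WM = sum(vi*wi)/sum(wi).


Numerator = 53*10 + 83*10 + 62*7 + 97*2 + 71*8 = 2556
Denominator = 10 + 10 + 7 + 2 + 8 = 37
WM = 2556/37 = 69.0811

WM = 69.0811


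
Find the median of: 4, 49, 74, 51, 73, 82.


Sorted: 4, 49, 51, 73, 74, 82
n = 6 (even)
Middle values: 51 and 73
Median = (51+73)/2 = 62.0000

Median = 62.0000


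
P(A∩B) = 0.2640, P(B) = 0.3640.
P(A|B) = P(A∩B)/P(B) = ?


P(A|B) = 0.2640/0.3640 = 0.7253

P(A|B) = 0.7253


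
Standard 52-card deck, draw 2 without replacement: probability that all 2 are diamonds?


P(all diamonds) = (13/52) × (12/51)
= 0.0588

P = 0.0588


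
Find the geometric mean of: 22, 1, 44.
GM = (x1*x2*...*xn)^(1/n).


Product = 22 × 1 × 44 = 968
GM = 968^(1/3) = 9.8922

GM = 9.8922


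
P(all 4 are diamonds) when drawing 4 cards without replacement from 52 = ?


P(all diamonds) = (13/52) × (12/51) × (11/50) × (10/49)
= 0.0026

P = 0.0026


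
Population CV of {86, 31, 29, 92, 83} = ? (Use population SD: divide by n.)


Mean = 64.2000
SD = 28.0813
CV = (28.0813/64.2000)*100 = 43.7404%

CV = 43.7404%


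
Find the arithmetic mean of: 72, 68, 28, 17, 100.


Sum = 72 + 68 + 28 + 17 + 100 = 285
n = 5
Mean = 285/5 = 57.0000

Mean = 57.0000


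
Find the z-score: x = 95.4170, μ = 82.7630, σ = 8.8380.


z = (95.4170 - 82.7630)/8.8380
= 12.6540/8.8380
= 1.4318

z = 1.4318


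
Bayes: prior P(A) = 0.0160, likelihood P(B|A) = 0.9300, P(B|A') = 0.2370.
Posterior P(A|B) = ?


P(B) = P(B|A)*P(A) + P(B|A')*P(A')
= 0.9300*0.0160 + 0.2370*0.9840
= 0.014880 + 0.233208 = 0.248088
P(A|B) = 0.014880/0.248088 = 0.0600

P(A|B) = 0.0600


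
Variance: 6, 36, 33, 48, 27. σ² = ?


Mean = 30.0000
Squared deviations: 576.0000, 36.0000, 9.0000, 324.0000, 9.0000
Sum = 954.0000
Variance = 954.0000/5 = 190.8000

Variance = 190.8000


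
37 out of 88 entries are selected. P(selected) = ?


P = 37/88 = 0.4205

P = 0.4205


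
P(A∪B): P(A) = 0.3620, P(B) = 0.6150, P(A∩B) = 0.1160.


P(A∪B) = 0.3620 + 0.6150 - 0.1160
= 0.9770 - 0.1160
= 0.8610

P(A∪B) = 0.8610


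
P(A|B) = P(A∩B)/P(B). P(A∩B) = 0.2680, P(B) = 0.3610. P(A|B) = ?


P(A|B) = 0.2680/0.3610 = 0.7424

P(A|B) = 0.7424


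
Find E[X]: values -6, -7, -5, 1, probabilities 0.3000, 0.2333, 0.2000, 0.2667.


E[X] = -6*0.3000 - 7*0.2333 - 5*0.2000 + 1*0.2667
= -1.8000 - 1.6331 - 1.0000 + 0.2667
= -4.1664

E[X] = -4.1664


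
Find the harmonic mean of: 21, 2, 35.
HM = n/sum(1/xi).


Sum of reciprocals = 1/21 + 1/2 + 1/35 = 0.576190
HM = 3/0.576190 = 5.2066

HM = 5.2066


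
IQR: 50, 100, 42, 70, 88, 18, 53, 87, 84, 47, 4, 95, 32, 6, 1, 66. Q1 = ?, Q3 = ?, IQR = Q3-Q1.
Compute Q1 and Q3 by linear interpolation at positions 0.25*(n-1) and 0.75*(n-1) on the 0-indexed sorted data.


Sorted: 1, 4, 6, 18, 32, 42, 47, 50, 53, 66, 70, 84, 87, 88, 95, 100
Q1 (25th %ile) = 28.5000
Q3 (75th %ile) = 84.7500
IQR = 84.7500 - 28.5000 = 56.2500

IQR = 56.2500


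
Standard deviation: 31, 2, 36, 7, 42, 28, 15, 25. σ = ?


Mean = 23.2500
Variance = 172.9375
SD = sqrt(172.9375) = 13.1506

SD = 13.1506


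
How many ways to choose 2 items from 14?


C(14,2) = 14!/(2! × 12!)
= 87178291200/(2 × 479001600)
= 91

C(14,2) = 91


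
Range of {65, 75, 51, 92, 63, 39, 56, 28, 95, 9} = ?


Max = 95, Min = 9
Range = 95 - 9 = 86

Range = 86


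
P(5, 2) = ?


P(5,2) = 5!/3!
= 120/6
= 20

P(5,2) = 20


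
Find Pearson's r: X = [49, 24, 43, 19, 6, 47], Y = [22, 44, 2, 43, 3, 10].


Mean X = 31.3333, Mean Y = 20.6667
SD X = 16.027754, SD Y = 17.413277
Cov = -60.055556
r = -60.055556/(16.027754*17.413277) = -0.2152

r = -0.2152


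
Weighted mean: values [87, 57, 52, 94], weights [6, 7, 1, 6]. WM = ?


Numerator = 87*6 + 57*7 + 52*1 + 94*6 = 1537
Denominator = 6 + 7 + 1 + 6 = 20
WM = 1537/20 = 76.8500

WM = 76.8500
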